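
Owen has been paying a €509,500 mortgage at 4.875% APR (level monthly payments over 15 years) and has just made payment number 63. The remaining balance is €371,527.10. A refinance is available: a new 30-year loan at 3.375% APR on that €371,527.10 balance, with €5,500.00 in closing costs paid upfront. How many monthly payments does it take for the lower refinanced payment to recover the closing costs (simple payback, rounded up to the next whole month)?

3 months

Current payment = 509,500 × 4.875%/12 / (1 − (1+0.0040625)^−180) = €3,996.00.
Refinanced payment = 371,527.10 × 0.0028125 / (1 − (1+0.0028125)^−360) = €1,642.51.
Monthly savings = €3,996.00 − €1,642.51 = €2,353.49.
Break-even = €5,500.00 / €2,353.49 = 2.34 → 3 months.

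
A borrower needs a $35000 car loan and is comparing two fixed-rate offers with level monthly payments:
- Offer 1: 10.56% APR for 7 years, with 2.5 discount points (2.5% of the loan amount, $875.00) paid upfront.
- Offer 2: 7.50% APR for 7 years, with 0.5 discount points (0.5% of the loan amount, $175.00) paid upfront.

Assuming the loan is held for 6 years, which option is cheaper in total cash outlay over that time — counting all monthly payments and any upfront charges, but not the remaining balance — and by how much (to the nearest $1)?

Offer 1: at 10.56% the monthly rate is 0.0088000, so the payment is 35,000 × 0.0088000 / (1 − 1.0088000^−84) = $591.22.
Offer 2: at 7.50% the monthly rate is 0.0062500, so the payment is 35,000 × 0.0062500 / (1 − 1.0062500^−84) = $536.84.
Over 72 months: Offer 1 costs 72 × $591.22 + $875.00 = $43,442.84; Offer 2 costs 72 × $536.84 + $175.00 = $38,827.48.
Offer 2 is cheaper by $43,442.84 − $38,827.48 = $4,615.36.

Offer 2 by $4,615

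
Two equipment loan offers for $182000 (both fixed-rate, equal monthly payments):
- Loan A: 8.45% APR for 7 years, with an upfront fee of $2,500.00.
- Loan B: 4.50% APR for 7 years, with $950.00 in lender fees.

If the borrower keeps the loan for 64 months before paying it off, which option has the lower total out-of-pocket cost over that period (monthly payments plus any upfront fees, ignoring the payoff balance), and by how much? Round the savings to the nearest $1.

Loan A: at 8.45% the monthly rate is 0.0070417, so the payment is 182,000 × 0.0070417 / (1 − 1.0070417^−84) = $2,877.67.
Loan B: monthly rate = 4.5%/12 = 0.0037500; payment = 182,000 × 0.0037500 / (1 − (1+0.0037500)^−84) = $2,529.83.
Over 64 months: Loan A costs 64 × $2,877.67 + $2,500.00 = $186,670.88; Loan B costs 64 × $2,529.83 + $950.00 = $162,859.12.
Loan B is cheaper by $186,670.88 − $162,859.12 = $23,811.76.

Loan B by $23,812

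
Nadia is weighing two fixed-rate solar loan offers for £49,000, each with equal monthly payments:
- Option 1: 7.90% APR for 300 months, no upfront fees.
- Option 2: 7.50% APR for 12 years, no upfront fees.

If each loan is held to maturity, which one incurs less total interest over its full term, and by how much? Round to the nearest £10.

Option 1: monthly rate = 7.9%/12 = 0.0065833; payment = 49,000 × 0.0065833 / (1 − (1+0.0065833)^−300) = £374.95.
Total interest on Option 1 = 300 × £374.95 − £49,000 = £63,485.00.
Option 2: monthly rate = 7.5%/12 = 0.0062500; payment = 49,000 × 0.0062500 / (1 − (1+0.0062500)^−144) = £517.06.
Total interest on Option 2 = 144 × £517.06 − £49,000 = £25,456.64.
Option 2 is lower by £38,028.36.

Option 2 by £38,030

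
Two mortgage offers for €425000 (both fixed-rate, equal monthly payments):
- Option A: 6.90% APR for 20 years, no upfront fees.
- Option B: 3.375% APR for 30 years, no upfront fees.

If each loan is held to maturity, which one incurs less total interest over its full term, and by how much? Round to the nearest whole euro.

Option B by €108,287

Option A: monthly rate = 6.9%/12 = 0.0057500; payment = 425,000 × 0.0057500 / (1 − (1+0.0057500)^−240) = €3,269.56.
Total interest on Option A = 240 × €3,269.56 − €425,000 = €359,694.40.
Option B: at 3.375% the monthly rate is 0.0028125, so the payment is 425,000 × 0.0028125 / (1 − 1.0028125^−360) = €1,878.91.
Total interest on Option B = 360 × €1,878.91 − €425,000 = €251,407.60.
Option B is lower by €108,286.80.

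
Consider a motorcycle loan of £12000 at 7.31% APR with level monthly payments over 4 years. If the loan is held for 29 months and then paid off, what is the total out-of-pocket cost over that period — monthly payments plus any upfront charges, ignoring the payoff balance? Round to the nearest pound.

At 7.31% the monthly rate is 0.0060917, so the payment is 12,000 × 0.0060917 / (1 − 1.0060917^−48) = £289.08.
Total outlay = 29 × £289.08 = £8,383.32.

£8,383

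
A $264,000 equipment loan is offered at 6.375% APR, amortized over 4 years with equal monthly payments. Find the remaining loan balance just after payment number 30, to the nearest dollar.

With monthly rate i = 6.375%/12 = 0.0053125, the balance after k of n payments is P · [(1+i)^n − (1+i)^k] / [(1+i)^n − 1].
(1+0.0053125)^48 = 1.28959091 and (1+0.0053125)^30 = 1.17228303, so the balance is 264,000 × (1.28959091 − 1.17228303) / (1.28959091 − 1) = $106,941.48.

$106,941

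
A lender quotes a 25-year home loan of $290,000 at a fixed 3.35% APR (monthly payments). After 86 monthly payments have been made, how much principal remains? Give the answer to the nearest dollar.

With monthly rate i = 3.35%/12 = 0.0027917, the balance after k of n payments is P · [(1+i)^n − (1+i)^k] / [(1+i)^n − 1].
(1+0.0027917)^300 = 2.30788878 and (1+0.0027917)^86 = 1.27092990, so the balance is 290,000 × (2.30788878 − 1.27092990) / (2.30788878 − 1) = $229,926.34.

$229,926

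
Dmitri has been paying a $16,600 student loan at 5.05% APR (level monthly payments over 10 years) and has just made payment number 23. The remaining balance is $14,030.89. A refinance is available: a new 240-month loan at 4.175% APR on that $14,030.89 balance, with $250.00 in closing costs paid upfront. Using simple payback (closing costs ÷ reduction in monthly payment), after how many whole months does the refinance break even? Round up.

Current payment = 16,600 × 5.05%/12 / (1 − (1+0.0042083)^−120) = $176.47.
Refinanced payment = 14,030.89 × 0.0034792 / (1 − (1+0.0034792)^−240) = $86.32.
Monthly savings = $176.47 − $86.32 = $90.15.
Break-even = $250.00 / $90.15 = 2.77 → 3 months.

3 months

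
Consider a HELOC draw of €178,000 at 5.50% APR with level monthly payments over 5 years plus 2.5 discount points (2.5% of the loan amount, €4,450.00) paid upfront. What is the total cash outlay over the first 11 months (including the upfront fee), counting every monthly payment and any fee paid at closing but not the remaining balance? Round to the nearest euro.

Monthly rate = 5.5%/12 = 0.0045833; payment = 178,000 × 0.0045833 / (1 − (1+0.0045833)^−60) = €3,400.01.
Total outlay = 11 × €3,400.01 + €4,450.00 = €41,850.11.

€41,850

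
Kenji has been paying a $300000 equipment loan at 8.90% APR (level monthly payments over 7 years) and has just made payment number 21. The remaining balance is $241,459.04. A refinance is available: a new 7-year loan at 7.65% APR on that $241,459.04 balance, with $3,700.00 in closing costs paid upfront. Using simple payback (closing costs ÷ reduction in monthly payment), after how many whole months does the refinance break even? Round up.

4 months

Current payment = 300,000 × 8.9%/12 / (1 − (1+0.0074167)^−84) = $4,811.51.
Refinanced payment = 241,459.04 × 0.0063750 / (1 − (1+0.0063750)^−84) = $3,721.47.
Monthly savings = $4,811.51 − $3,721.47 = $1,090.04.
Break-even = $3,700.00 / $1,090.04 = 3.39 → 4 months.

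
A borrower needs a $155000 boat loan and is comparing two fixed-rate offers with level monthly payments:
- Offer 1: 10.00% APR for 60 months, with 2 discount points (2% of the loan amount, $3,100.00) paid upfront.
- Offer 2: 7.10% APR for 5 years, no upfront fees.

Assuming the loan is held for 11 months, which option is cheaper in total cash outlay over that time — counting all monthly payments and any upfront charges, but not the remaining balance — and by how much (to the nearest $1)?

Offer 1: at 10.00% the monthly rate is 0.0083333, so the payment is 155,000 × 0.0083333 / (1 − 1.0083333^−60) = $3,293.29.
Offer 2: monthly rate = 7.1%/12 = 0.0059167; payment = 155,000 × 0.0059167 / (1 − (1+0.0059167)^−60) = $3,076.50.
Over 11 months: Offer 1 costs 11 × $3,293.29 + $3,100.00 = $39,326.19; Offer 2 costs 11 × $3,076.50 = $33,841.50.
Offer 2 is cheaper by $39,326.19 − $33,841.50 = $5,484.69.

Offer 2 by $5,485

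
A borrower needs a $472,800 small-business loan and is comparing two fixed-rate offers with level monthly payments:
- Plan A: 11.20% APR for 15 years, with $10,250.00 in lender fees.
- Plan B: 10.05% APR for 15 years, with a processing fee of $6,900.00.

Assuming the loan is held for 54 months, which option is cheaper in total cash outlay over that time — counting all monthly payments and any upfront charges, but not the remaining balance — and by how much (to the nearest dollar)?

Plan B by $21,610

Plan A: monthly rate = 11.2%/12 = 0.0093333; payment = 472,800 × 0.0093333 / (1 − (1+0.0093333)^−180) = $5,433.36.
Plan B: monthly rate = 10.05%/12 = 0.0083750; payment = 472,800 × 0.0083750 / (1 − (1+0.0083750)^−180) = $5,095.21.
Over 54 months: Plan A costs 54 × $5,433.36 + $10,250.00 = $303,651.44; Plan B costs 54 × $5,095.21 + $6,900.00 = $282,041.34.
Plan B is cheaper by $303,651.44 − $282,041.34 = $21,610.10.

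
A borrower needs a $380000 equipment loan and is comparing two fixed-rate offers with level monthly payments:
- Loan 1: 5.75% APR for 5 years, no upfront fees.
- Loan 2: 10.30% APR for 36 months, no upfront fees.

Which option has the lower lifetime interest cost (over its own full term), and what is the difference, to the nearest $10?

Loan 1: at 5.75% the monthly rate is 0.0047917, so the payment is 380,000 × 0.0047917 / (1 − 1.0047917^−60) = $7,302.37.
Total interest on Loan 1 = 60 × $7,302.37 − $380,000 = $58,142.20.
Loan 2: at 10.30% the monthly rate is 0.0085833, so the payment is 380,000 × 0.0085833 / (1 − 1.0085833^−36) = $12,315.12.
Total interest on Loan 2 = 36 × $12,315.12 − $380,000 = $63,344.32.
Loan 1 is lower by $5,202.12.

Loan 1 by $5,200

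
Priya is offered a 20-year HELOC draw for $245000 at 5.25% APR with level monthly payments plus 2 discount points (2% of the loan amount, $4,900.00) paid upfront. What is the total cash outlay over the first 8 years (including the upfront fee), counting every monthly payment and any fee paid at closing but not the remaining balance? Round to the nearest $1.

At 5.25% the monthly rate is 0.0043750, so the payment is 245,000 × 0.0043750 / (1 − 1.0043750^−240) = $1,650.92.
Total outlay = 96 × $1,650.92 + $4,900.00 = $163,388.32.

$163,388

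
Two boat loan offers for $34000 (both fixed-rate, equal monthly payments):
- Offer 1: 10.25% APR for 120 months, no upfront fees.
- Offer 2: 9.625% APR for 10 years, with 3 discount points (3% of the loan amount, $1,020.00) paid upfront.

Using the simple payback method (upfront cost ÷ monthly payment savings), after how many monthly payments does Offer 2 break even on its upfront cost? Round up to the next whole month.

Offer 1: monthly rate = 10.25%/12 = 0.0085417; payment = 34,000 × 0.0085417 / (1 − (1+0.0085417)^−120) = $454.03.
Offer 2: monthly rate = 9.625%/12 = 0.0080208; payment = 34,000 × 0.0080208 / (1 − (1+0.0080208)^−120) = $442.28.
Monthly savings = $454.03 − $442.28 = $11.75.
Break-even = $1,020.00 / $11.75 = 86.81 → 87 months.

87 months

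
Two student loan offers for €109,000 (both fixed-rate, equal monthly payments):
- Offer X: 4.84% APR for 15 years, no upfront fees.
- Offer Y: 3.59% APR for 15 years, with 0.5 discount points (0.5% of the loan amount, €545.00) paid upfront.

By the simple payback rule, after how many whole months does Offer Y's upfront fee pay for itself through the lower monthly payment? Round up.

8 months

Offer X: monthly rate = 4.84%/12 = 0.0040333; payment = 109,000 × 0.0040333 / (1 − (1+0.0040333)^−180) = €852.91.
Offer Y: monthly rate = 3.59%/12 = 0.0029917; payment = 109,000 × 0.0029917 / (1 − (1+0.0029917)^−180) = €784.05.
Monthly savings = €852.91 − €784.05 = €68.86.
Break-even = €545.00 / €68.86 = 7.91 → 8 months.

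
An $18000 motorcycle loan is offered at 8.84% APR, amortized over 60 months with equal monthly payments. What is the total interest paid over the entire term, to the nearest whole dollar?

$4,335

At 8.84% the monthly rate is 0.0073667, so the payment is 18,000 × 0.0073667 / (1 − 1.0073667^−60) = $372.25.
Total paid = 60 × $372.25 = $22,335.00; interest = $22,335.00 − $18,000 = $4,335.00.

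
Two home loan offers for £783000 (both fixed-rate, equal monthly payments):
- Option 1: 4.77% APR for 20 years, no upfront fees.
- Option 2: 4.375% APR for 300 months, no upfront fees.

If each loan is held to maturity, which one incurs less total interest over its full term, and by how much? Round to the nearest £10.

Option 1 by £72,600

Option 1: monthly rate = 4.77%/12 = 0.0039750; payment = 783,000 × 0.0039750 / (1 − (1+0.0039750)^−240) = £5,068.49.
Total interest on Option 1 = 240 × £5,068.49 − £783,000 = £433,437.60.
Option 2: monthly rate = 4.375%/12 = 0.0036458; payment = 783,000 × 0.0036458 / (1 − (1+0.0036458)^−300) = £4,296.80.
Total interest on Option 2 = 300 × £4,296.80 − £783,000 = £506,040.00.
Option 1 is lower by £72,602.40.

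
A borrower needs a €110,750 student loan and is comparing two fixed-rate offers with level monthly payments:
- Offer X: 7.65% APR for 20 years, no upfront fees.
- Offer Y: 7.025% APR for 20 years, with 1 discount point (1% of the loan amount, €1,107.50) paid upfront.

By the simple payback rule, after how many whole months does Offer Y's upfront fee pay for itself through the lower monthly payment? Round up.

27 months

Offer X: monthly rate = 7.65%/12 = 0.0063750; payment = 110,750 × 0.0063750 / (1 − (1+0.0063750)^−240) = €902.38.
Offer Y: monthly rate = 7.025%/12 = 0.0058542; payment = 110,750 × 0.0058542 / (1 − (1+0.0058542)^−240) = €860.31.
Monthly savings = €902.38 − €860.31 = €42.07.
Break-even = €1,107.50 / €42.07 = 26.33 → 27 months.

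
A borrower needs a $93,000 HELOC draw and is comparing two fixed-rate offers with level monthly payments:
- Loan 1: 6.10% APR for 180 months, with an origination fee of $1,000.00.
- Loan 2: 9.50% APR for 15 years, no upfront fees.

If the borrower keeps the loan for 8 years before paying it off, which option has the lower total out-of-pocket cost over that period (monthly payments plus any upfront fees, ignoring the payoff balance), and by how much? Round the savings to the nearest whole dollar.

Loan 1 by $16,406

Loan 1: monthly rate = 6.1%/12 = 0.0050833; payment = 93,000 × 0.0050833 / (1 − (1+0.0050833)^−180) = $789.82.
Loan 2: at 9.50% the monthly rate is 0.0079167, so the payment is 93,000 × 0.0079167 / (1 − 1.0079167^−180) = $971.13.
Over 96 months: Loan 1 costs 96 × $789.82 + $1,000.00 = $76,822.72; Loan 2 costs 96 × $971.13 = $93,228.48.
Loan 1 is cheaper by $93,228.48 − $76,822.72 = $16,405.76.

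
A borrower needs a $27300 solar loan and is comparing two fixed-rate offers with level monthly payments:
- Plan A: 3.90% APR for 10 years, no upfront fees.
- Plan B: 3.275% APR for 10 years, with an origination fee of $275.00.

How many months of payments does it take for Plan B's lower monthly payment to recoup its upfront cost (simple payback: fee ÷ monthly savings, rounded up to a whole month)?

Plan A: at 3.90% the monthly rate is 0.0032500, so the payment is 27,300 × 0.0032500 / (1 − 1.0032500^−120) = $275.10.
Plan B: at 3.275% the monthly rate is 0.0027292, so the payment is 27,300 × 0.0027292 / (1 − 1.0027292^−120) = $267.09.
Monthly savings = $275.10 − $267.09 = $8.01.
Break-even = $275.00 / $8.01 = 34.33 → 35 months.

35 months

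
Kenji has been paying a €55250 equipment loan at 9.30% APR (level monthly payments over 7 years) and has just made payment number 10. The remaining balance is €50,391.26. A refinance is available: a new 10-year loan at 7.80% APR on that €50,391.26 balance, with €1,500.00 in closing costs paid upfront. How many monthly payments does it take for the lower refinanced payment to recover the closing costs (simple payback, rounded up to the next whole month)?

Current payment = 55,250 × 9.3%/12 / (1 − (1+0.0077500)^−84) = €897.36.
Refinanced payment = 50,391.26 × 0.0065000 / (1 − (1+0.0065000)^−120) = €606.07.
Monthly savings = €897.36 − €606.07 = €291.29.
Break-even = €1,500.00 / €291.29 = 5.15 → 6 months.

6 months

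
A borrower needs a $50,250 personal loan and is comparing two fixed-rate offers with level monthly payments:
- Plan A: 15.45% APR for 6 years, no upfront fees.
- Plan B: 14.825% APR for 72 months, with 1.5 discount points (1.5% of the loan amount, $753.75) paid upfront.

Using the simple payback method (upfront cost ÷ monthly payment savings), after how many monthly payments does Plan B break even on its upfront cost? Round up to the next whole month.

Plan A: at 15.45% the monthly rate is 0.0128750, so the payment is 50,250 × 0.0128750 / (1 − 1.0128750^−72) = $1,074.86.
Plan B: monthly rate = 14.825%/12 = 0.0123542; payment = 50,250 × 0.0123542 / (1 − (1+0.0123542)^−72) = $1,057.77.
Monthly savings = $1,074.86 − $1,057.77 = $17.09.
Break-even = $753.75 / $17.09 = 44.10 → 45 months.

45 months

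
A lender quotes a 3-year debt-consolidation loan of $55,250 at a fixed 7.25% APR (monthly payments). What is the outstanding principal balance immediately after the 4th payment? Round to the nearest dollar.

$49,686

With monthly rate i = 7.25%/12 = 0.0060417, the balance after k of n payments is P · [(1+i)^n − (1+i)^k] / [(1+i)^n − 1].
(1+0.0060417)^36 = 1.24215230 and (1+0.0060417)^4 = 1.02438656, so the balance is 55,250 × (1.24215230 − 1.02438656) / (1.24215230 − 1) = $49,685.91.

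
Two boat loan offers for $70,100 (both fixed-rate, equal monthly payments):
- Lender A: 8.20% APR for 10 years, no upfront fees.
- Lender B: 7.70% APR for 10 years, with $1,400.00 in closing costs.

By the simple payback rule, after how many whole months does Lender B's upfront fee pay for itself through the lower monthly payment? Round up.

76 months

Lender A: at 8.20% the monthly rate is 0.0068333, so the payment is 70,100 × 0.0068333 / (1 − 1.0068333^−120) = $857.93.
Lender B: monthly rate = 7.7%/12 = 0.0064167; payment = 70,100 × 0.0064167 / (1 − (1+0.0064167)^−120) = $839.43.
Monthly savings = $857.93 − $839.43 = $18.50.
Break-even = $1,400.00 / $18.50 = 75.68 → 76 months.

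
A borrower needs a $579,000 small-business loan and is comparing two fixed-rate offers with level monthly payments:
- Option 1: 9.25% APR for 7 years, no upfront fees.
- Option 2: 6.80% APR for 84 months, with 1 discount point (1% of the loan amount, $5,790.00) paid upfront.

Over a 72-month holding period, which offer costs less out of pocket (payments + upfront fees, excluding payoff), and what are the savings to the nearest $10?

Option 1: at 9.25% the monthly rate is 0.0077083, so the payment is 579,000 × 0.0077083 / (1 − 1.0077083^−84) = $9,389.20.
Option 2: monthly rate = 6.8%/12 = 0.0056667; payment = 579,000 × 0.0056667 / (1 − (1+0.0056667)^−84) = $8,682.16.
Over 72 months: Option 1 costs 72 × $9,389.20 = $676,022.40; Option 2 costs 72 × $8,682.16 + $5,790.00 = $630,905.52.
Option 2 is cheaper by $676,022.40 − $630,905.52 = $45,116.88.

Option 2 by $45,120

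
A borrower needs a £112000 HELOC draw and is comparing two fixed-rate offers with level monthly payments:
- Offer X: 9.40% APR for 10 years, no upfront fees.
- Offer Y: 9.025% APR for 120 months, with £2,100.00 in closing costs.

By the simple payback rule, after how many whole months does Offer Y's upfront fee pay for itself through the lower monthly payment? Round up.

Offer X: at 9.40% the monthly rate is 0.0078333, so the payment is 112,000 × 0.0078333 / (1 − 1.0078333^−120) = £1,443.13.
Offer Y: at 9.025% the monthly rate is 0.0075208, so the payment is 112,000 × 0.0075208 / (1 − 1.0075208^−120) = £1,420.28.
Monthly savings = £1,443.13 − £1,420.28 = £22.85.
Break-even = £2,100.00 / £22.85 = 91.90 → 92 months.

92 months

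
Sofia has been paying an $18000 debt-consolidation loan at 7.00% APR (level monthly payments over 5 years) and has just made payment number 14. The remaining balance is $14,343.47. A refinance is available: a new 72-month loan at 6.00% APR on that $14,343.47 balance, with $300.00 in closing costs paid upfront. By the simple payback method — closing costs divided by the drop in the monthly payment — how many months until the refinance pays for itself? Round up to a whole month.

3 months

Current payment = 18,000 × 7%/12 / (1 − (1+0.0058333)^−60) = $356.42.
Refinanced payment = 14,343.47 × 0.0050000 / (1 − (1+0.0050000)^−72) = $237.71.
Monthly savings = $356.42 − $237.71 = $118.71.
Break-even = $300.00 / $118.71 = 2.53 → 3 months.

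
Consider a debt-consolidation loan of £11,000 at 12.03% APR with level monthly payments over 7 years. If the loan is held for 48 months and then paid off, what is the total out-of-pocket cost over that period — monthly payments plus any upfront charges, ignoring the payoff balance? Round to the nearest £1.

£9,329

At 12.03% the monthly rate is 0.0100250, so the payment is 11,000 × 0.0100250 / (1 − 1.0100250^−84) = £194.36.
Total outlay = 48 × £194.36 = £9,329.28.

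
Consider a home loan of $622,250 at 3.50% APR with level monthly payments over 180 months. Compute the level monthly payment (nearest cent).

$4,448.36

At 3.50% the monthly rate is 0.0029167, so the payment is 622,250 × 0.0029167 / (1 − 1.0029167^−180) = $4,448.36.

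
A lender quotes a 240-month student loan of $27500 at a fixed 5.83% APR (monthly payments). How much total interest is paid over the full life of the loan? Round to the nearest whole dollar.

Monthly rate = 5.83%/12 = 0.0048583; payment = 27,500 × 0.0048583 / (1 − (1+0.0048583)^−240) = $194.33.
Total paid = 240 × $194.33 = $46,639.20; interest = $46,639.20 − $27,500 = $19,139.20.

$19,139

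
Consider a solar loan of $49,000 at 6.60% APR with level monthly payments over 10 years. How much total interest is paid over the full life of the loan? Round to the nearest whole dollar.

At 6.60% the monthly rate is 0.0055000, so the payment is 49,000 × 0.0055000 / (1 − 1.0055000^−120) = $558.88.
Total paid = 120 × $558.88 = $67,065.60; interest = $67,065.60 − $49,000 = $18,065.60.

$18,066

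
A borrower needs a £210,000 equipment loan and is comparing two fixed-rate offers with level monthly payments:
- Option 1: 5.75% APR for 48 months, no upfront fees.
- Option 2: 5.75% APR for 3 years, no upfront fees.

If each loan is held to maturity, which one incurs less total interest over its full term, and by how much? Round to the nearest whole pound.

Option 1: at 5.75% the monthly rate is 0.0047917, so the payment is 210,000 × 0.0047917 / (1 − 1.0047917^−48) = £4,907.82.
Total interest on Option 1 = 48 × £4,907.82 − £210,000 = £25,575.36.
Option 2: monthly rate = 5.75%/12 = 0.0047917; payment = 210,000 × 0.0047917 / (1 − (1+0.0047917)^−36) = £6,364.85.
Total interest on Option 2 = 36 × £6,364.85 − £210,000 = £19,134.60.
Option 2 is lower by £6,440.76.

Option 2 by £6,441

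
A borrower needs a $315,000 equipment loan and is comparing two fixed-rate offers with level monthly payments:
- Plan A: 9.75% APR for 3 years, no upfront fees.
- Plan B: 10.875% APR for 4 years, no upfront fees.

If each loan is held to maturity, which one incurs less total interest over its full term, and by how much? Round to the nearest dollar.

Plan A: monthly rate = 9.75%/12 = 0.0081250; payment = 315,000 × 0.0081250 / (1 − (1+0.0081250)^−36) = $10,127.23.
Total interest on Plan A = 36 × $10,127.23 − $315,000 = $49,580.28.
Plan B: at 10.875% the monthly rate is 0.0090625, so the payment is 315,000 × 0.0090625 / (1 − 1.0090625^−48) = $8,122.23.
Total interest on Plan B = 48 × $8,122.23 − $315,000 = $74,867.04.
Plan A is lower by $25,286.76.

Plan A by $25,287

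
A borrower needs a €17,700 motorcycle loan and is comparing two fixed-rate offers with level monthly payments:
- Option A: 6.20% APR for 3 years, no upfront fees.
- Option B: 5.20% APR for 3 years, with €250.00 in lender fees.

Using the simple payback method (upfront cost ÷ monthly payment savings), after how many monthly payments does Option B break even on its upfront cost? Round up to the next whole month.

32 months

Option A: monthly rate = 6.2%/12 = 0.0051667; payment = 17,700 × 0.0051667 / (1 − (1+0.0051667)^−36) = €540.07.
Option B: at 5.20% the monthly rate is 0.0043333, so the payment is 17,700 × 0.0043333 / (1 − 1.0043333^−36) = €532.08.
Monthly savings = €540.07 − €532.08 = €7.99.
Break-even = €250.00 / €7.99 = 31.29 → 32 months.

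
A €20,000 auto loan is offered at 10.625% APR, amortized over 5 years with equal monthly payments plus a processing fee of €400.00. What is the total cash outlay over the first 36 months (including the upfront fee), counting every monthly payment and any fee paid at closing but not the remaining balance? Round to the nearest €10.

€15,920

At 10.625% the monthly rate is 0.0088542, so the payment is 20,000 × 0.0088542 / (1 − 1.0088542^−60) = €431.12.
Total outlay = 36 × €431.12 + €400.00 = €15,920.32.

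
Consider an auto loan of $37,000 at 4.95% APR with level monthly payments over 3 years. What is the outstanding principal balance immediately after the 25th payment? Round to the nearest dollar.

$11,893

With monthly rate i = 4.95%/12 = 0.0041250, the balance after k of n payments is P · [(1+i)^n − (1+i)^k] / [(1+i)^n − 1].
(1+0.0041250)^36 = 1.15973851 and (1+0.0041250)^25 = 1.10839485, so the balance is 37,000 × (1.15973851 − 1.10839485) / (1.15973851 − 1) = $11,892.66.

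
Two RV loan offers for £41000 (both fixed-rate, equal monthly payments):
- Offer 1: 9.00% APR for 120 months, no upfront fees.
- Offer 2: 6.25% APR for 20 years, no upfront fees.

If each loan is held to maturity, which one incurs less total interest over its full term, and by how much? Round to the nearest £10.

Offer 1 by £9,600

Offer 1: at 9.00% the monthly rate is 0.0075000, so the payment is 41,000 × 0.0075000 / (1 − 1.0075000^−120) = £519.37.
Total interest on Offer 1 = 120 × £519.37 − £41,000 = £21,324.40.
Offer 2: monthly rate = 6.25%/12 = 0.0052083; payment = 41,000 × 0.0052083 / (1 − (1+0.0052083)^−240) = £299.68.
Total interest on Offer 2 = 240 × £299.68 − £41,000 = £30,923.20.
Offer 1 is lower by £9,598.80.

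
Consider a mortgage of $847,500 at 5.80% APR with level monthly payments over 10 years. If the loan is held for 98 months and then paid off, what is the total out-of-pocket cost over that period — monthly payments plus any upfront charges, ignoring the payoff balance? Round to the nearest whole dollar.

At 5.80% the monthly rate is 0.0048333, so the payment is 847,500 × 0.0048333 / (1 − 1.0048333^−120) = $9,324.09.
Total outlay = 98 × $9,324.09 = $913,760.82.

$913,761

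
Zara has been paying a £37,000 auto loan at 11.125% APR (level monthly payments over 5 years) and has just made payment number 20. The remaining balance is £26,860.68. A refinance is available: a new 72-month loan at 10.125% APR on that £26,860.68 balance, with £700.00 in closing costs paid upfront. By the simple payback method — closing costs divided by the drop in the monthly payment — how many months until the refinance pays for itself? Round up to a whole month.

Current payment = 37,000 × 11.125%/12 / (1 − (1+0.0092708)^−60) = £806.78.
Refinanced payment = 26,860.68 × 0.0084375 / (1 − (1+0.0084375)^−72) = £499.31.
Monthly savings = £806.78 − £499.31 = £307.47.
Break-even = £700.00 / £307.47 = 2.28 → 3 months.

3 months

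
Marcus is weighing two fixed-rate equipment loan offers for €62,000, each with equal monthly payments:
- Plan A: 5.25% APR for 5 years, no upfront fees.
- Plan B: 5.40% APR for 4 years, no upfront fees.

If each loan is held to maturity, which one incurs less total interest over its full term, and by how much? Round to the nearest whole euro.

Plan B by €1,552

Plan A: at 5.25% the monthly rate is 0.0043750, so the payment is 62,000 × 0.0043750 / (1 − 1.0043750^−60) = €1,177.13.
Total interest on Plan A = 60 × €1,177.13 − €62,000 = €8,627.80.
Plan B: at 5.40% the monthly rate is 0.0045000, so the payment is 62,000 × 0.0045000 / (1 − 1.0045000^−48) = €1,439.08.
Total interest on Plan B = 48 × €1,439.08 − €62,000 = €7,075.84.
Plan B is lower by €1,551.96.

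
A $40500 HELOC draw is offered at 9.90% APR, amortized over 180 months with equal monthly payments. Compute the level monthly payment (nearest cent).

$432.74

At 9.90% the monthly rate is 0.0082500, so the payment is 40,500 × 0.0082500 / (1 − 1.0082500^−180) = $432.74.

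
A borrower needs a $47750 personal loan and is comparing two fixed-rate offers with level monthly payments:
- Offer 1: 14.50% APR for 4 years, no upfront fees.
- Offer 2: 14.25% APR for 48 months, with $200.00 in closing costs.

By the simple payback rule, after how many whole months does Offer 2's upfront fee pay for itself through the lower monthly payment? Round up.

Offer 1: monthly rate = 14.5%/12 = 0.0120833; payment = 47,750 × 0.0120833 / (1 − (1+0.0120833)^−48) = $1,316.85.
Offer 2: monthly rate = 14.25%/12 = 0.0118750; payment = 47,750 × 0.0118750 / (1 − (1+0.0118750)^−48) = $1,310.84.
Monthly savings = $1,316.85 − $1,310.84 = $6.01.
Break-even = $200.00 / $6.01 = 33.28 → 34 months.

34 months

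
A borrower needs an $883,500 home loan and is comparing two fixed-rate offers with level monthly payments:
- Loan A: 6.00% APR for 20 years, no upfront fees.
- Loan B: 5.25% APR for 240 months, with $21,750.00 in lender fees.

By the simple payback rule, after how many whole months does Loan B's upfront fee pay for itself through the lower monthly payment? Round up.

Loan A: at 6.00% the monthly rate is 0.0050000, so the payment is 883,500 × 0.0050000 / (1 − 1.0050000^−240) = $6,329.67.
Loan B: at 5.25% the monthly rate is 0.0043750, so the payment is 883,500 × 0.0043750 / (1 − 1.0043750^−240) = $5,953.41.
Monthly savings = $6,329.67 − $5,953.41 = $376.26.
Break-even = $21,750.00 / $376.26 = 57.81 → 58 months.

58 months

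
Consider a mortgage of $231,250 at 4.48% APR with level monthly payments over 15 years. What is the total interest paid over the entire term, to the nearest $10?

$86,750

Monthly rate = 4.48%/12 = 0.0037333; payment = 231,250 × 0.0037333 / (1 − (1+0.0037333)^−180) = $1,766.68.
Total paid = 180 × $1,766.68 = $318,002.40; interest = $318,002.40 − $231,250 = $86,752.40.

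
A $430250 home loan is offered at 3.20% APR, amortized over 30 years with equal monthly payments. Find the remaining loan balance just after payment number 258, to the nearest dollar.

With monthly rate i = 3.2%/12 = 0.0026667, the balance after k of n payments is P · [(1+i)^n − (1+i)^k] / [(1+i)^n − 1].
(1+0.0026667)^360 = 2.60836156 and (1+0.0026667)^258 = 1.98791091, so the balance is 430,250 × (2.60836156 − 1.98791091) / (2.60836156 − 1) = $165,975.67.

$165,976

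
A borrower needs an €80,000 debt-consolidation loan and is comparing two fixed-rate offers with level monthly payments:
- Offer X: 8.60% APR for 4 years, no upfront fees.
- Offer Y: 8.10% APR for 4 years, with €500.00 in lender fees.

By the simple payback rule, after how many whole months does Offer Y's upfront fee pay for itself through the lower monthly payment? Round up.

27 months

Offer X: monthly rate = 8.6%/12 = 0.0071667; payment = 80,000 × 0.0071667 / (1 − (1+0.0071667)^−48) = €1,975.64.
Offer Y: monthly rate = 8.1%/12 = 0.0067500; payment = 80,000 × 0.0067500 / (1 − (1+0.0067500)^−48) = €1,956.79.
Monthly savings = €1,975.64 − €1,956.79 = €18.85.
Break-even = €500.00 / €18.85 = 26.53 → 27 months.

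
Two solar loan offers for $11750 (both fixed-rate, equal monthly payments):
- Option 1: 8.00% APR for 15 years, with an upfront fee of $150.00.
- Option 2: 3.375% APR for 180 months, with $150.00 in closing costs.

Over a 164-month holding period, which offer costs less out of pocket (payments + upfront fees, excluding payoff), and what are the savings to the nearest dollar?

Option 1: monthly rate = 8%/12 = 0.0066667; payment = 11,750 × 0.0066667 / (1 − (1+0.0066667)^−180) = $112.29.
Option 2: at 3.375% the monthly rate is 0.0028125, so the payment is 11,750 × 0.0028125 / (1 − 1.0028125^−180) = $83.28.
Over 164 months: Option 1 costs 164 × $112.29 + $150.00 = $18,565.56; Option 2 costs 164 × $83.28 + $150.00 = $13,807.92.
Option 2 is cheaper by $18,565.56 − $13,807.92 = $4,757.64.

Option 2 by $4,758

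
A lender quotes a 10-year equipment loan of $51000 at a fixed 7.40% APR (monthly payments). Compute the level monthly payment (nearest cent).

$602.72

Monthly rate = 7.4%/12 = 0.0061667; payment = 51,000 × 0.0061667 / (1 − (1+0.0061667)^−120) = $602.72.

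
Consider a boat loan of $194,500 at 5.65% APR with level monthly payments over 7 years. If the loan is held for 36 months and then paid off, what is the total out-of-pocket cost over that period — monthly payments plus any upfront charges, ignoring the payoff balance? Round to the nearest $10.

At 5.65% the monthly rate is 0.0047083, so the payment is 194,500 × 0.0047083 / (1 − 1.0047083^−84) = $2,808.84.
Total outlay = 36 × $2,808.84 = $101,118.24.

$101,120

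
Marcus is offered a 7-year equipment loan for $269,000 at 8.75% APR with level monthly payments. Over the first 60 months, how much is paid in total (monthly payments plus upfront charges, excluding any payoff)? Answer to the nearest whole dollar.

At 8.75% the monthly rate is 0.0072917, so the payment is 269,000 × 0.0072917 / (1 − 1.0072917^−84) = $4,293.91.
Total outlay = 60 × $4,293.91 = $257,634.60.

$257,635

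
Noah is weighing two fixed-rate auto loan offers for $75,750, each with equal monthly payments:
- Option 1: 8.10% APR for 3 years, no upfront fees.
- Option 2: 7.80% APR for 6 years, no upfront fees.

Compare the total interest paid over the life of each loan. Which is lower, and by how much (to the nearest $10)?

Option 1: at 8.10% the monthly rate is 0.0067500, so the payment is 75,750 × 0.0067500 / (1 − 1.0067500^−36) = $2,377.23.
Total interest on Option 1 = 36 × $2,377.23 − $75,750 = $9,830.28.
Option 2: monthly rate = 7.8%/12 = 0.0065000; payment = 75,750 × 0.0065000 / (1 − (1+0.0065000)^−72) = $1,320.76.
Total interest on Option 2 = 72 × $1,320.76 − $75,750 = $19,344.72.
Option 1 is lower by $9,514.44.

Option 1 by $9,510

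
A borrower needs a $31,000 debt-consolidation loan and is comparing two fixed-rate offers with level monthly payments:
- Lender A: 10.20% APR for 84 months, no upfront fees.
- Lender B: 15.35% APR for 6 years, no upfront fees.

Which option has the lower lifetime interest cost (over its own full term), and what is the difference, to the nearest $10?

Lender A by $4,120

Lender A: at 10.20% the monthly rate is 0.0085000, so the payment is 31,000 × 0.0085000 / (1 − 1.0085000^−84) = $517.85.
Total interest on Lender A = 84 × $517.85 − $31,000 = $12,499.40.
Lender B: at 15.35% the monthly rate is 0.0127917, so the payment is 31,000 × 0.0127917 / (1 − 1.0127917^−72) = $661.40.
Total interest on Lender B = 72 × $661.40 − $31,000 = $16,620.80.
Lender A is lower by $4,121.40.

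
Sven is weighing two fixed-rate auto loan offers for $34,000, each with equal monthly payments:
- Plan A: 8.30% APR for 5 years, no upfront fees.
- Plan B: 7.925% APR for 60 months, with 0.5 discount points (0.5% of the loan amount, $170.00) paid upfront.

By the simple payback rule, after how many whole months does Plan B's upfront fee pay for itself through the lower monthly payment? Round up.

28 months

Plan A: monthly rate = 8.3%/12 = 0.0069167; payment = 34,000 × 0.0069167 / (1 − (1+0.0069167)^−60) = $694.29.
Plan B: at 7.925% the monthly rate is 0.0066042, so the payment is 34,000 × 0.0066042 / (1 − 1.0066042^−60) = $688.18.
Monthly savings = $694.29 − $688.18 = $6.11.
Break-even = $170.00 / $6.11 = 27.82 → 28 months.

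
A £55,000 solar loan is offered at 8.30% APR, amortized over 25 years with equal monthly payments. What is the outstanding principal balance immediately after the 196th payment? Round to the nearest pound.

With monthly rate i = 8.3%/12 = 0.0069167, the balance after k of n payments is P · [(1+i)^n − (1+i)^k] / [(1+i)^n − 1].
(1+0.0069167)^300 = 7.90785743 and (1+0.0069167)^196 = 3.86128422, so the balance is 55,000 × (7.90785743 − 3.86128422) / (7.90785743 − 1) = £32,218.60.

£32,219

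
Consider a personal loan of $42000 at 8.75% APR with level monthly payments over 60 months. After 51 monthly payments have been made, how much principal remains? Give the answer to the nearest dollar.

$7,524

With monthly rate i = 8.75%/12 = 0.0072917, the balance after k of n payments is P · [(1+i)^n − (1+i)^k] / [(1+i)^n − 1].
(1+0.0072917)^60 = 1.54637373 and (1+0.0072917)^51 = 1.44849598, so the balance is 42,000 × (1.54637373 − 1.44849598) / (1.54637373 − 1) = $7,523.91.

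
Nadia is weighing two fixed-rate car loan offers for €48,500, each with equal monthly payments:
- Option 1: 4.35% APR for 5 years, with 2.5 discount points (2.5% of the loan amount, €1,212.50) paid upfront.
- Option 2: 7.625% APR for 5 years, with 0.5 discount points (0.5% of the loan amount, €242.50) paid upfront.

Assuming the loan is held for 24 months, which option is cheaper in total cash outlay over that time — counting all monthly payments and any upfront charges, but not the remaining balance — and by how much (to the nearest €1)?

Option 1: monthly rate = 4.35%/12 = 0.0036250; payment = 48,500 × 0.0036250 / (1 − (1+0.0036250)^−60) = €900.88.
Option 2: at 7.625% the monthly rate is 0.0063542, so the payment is 48,500 × 0.0063542 / (1 − 1.0063542^−60) = €974.72.
Over 24 months: Option 1 costs 24 × €900.88 + €1,212.50 = €22,833.62; Option 2 costs 24 × €974.72 + €242.50 = €23,635.78.
Option 1 is cheaper by €23,635.78 − €22,833.62 = €802.16.

Option 1 by €802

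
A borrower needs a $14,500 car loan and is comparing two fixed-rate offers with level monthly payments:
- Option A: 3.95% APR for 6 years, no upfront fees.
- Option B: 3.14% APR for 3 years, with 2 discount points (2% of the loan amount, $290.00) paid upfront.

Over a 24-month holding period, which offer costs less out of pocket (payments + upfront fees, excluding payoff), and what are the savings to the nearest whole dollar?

Option A by $4,995

Option A: at 3.95% the monthly rate is 0.0032917, so the payment is 14,500 × 0.0032917 / (1 − 1.0032917^−72) = $226.52.
Option B: monthly rate = 3.14%/12 = 0.0026167; payment = 14,500 × 0.0026167 / (1 − (1+0.0026167)^−36) = $422.57.
Over 24 months: Option A costs 24 × $226.52 = $5,436.48; Option B costs 24 × $422.57 + $290.00 = $10,431.68.
Option A is cheaper by $10,431.68 − $5,436.48 = $4,995.20.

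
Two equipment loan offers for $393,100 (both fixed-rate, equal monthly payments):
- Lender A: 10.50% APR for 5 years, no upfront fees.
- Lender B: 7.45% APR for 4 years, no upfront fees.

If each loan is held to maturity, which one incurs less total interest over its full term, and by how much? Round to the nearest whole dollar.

Lender A: monthly rate = 10.5%/12 = 0.0087500; payment = 393,100 × 0.0087500 / (1 − (1+0.0087500)^−60) = $8,449.25.
Total interest on Lender A = 60 × $8,449.25 − $393,100 = $113,855.00.
Lender B: at 7.45% the monthly rate is 0.0062083, so the payment is 393,100 × 0.0062083 / (1 − 1.0062083^−48) = $9,495.56.
Total interest on Lender B = 48 × $9,495.56 − $393,100 = $62,686.88.
Lender B is lower by $51,168.12.

Lender B by $51,168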